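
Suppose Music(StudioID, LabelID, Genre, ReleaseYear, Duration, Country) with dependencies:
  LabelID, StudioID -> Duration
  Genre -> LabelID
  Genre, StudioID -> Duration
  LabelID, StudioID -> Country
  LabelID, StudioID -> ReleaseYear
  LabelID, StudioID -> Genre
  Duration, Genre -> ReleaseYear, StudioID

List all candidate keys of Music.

Closure of {Duration, Genre} is {Country, Duration, Genre, LabelID, ReleaseYear, StudioID}, the whole schema; {Duration, Genre} is a candidate key.
Closure of {Genre, StudioID} is {Country, Duration, Genre, LabelID, ReleaseYear, StudioID}, the whole schema; {Genre, StudioID} is a candidate key.
Closure of {LabelID, StudioID} is {Country, Duration, Genre, LabelID, ReleaseYear, StudioID}, the whole schema; {LabelID, StudioID} is a candidate key.
These are minimal and exhaustive — every other superkey contains one of them.

{Duration, Genre}, {Genre, StudioID}, {LabelID, StudioID}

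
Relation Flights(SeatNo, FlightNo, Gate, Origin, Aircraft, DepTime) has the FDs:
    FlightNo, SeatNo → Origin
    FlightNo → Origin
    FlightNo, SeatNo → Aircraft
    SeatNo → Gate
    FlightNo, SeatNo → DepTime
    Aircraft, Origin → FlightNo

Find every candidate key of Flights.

{SeatNo} never appears on the right of any FD, so every key must include it.
{FlightNo, SeatNo}⁺ = {Aircraft, DepTime, FlightNo, Gate, Origin, SeatNo} — all of the relation — so {FlightNo, SeatNo} is a candidate key.
{Aircraft, Origin, SeatNo}⁺ = {Aircraft, DepTime, FlightNo, Gate, Origin, SeatNo} — all of the relation — so {Aircraft, Origin, SeatNo} is a candidate key.
No proper subset of any of these is a key, and no other minimal superkey exists.

{Aircraft, Origin, SeatNo}, {FlightNo, SeatNo}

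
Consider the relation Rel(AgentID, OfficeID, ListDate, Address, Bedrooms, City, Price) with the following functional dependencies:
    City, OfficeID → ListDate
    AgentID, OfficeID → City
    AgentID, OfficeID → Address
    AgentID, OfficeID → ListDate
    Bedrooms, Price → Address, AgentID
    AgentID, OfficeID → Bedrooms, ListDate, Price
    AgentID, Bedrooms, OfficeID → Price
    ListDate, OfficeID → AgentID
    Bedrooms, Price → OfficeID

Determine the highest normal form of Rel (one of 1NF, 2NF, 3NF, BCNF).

Candidate keys: {AgentID, OfficeID}, {Bedrooms, Price}, {City, OfficeID}, {ListDate, OfficeID}. Prime attributes: {AgentID, Bedrooms, City, ListDate, OfficeID, Price}.
Each dependency's left side is a superkey — BCNF holds.

BCNF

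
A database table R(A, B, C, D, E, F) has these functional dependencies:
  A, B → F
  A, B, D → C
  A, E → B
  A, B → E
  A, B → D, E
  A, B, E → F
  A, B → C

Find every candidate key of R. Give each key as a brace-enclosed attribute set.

Attributes never on any right-hand side: {A} — every candidate key must contain it.
{A, B}⁺ = {A, B, C, D, E, F} — all of the relation — so {A, B} is a candidate key.
{A, E}⁺ = {A, B, C, D, E, F} — all of the relation — so {A, E} is a candidate key.
These are minimal and exhaustive — every other superkey contains one of them.

{A, B}, {A, E}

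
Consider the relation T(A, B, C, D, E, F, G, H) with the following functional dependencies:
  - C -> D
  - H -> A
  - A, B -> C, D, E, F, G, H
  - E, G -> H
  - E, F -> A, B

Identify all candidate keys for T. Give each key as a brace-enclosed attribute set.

{A, B}, {B, E, G}, {B, H}, {E, F}

{A, B}⁺ = {A, B, C, D, E, F, G, H}, which is every attribute, so {A, B} is a candidate key.
{B, H}⁺ = {A, B, C, D, E, F, G, H}, which is every attribute, so {B, H} is a candidate key.
{E, F}⁺ = {A, B, C, D, E, F, G, H}, which is every attribute, so {E, F} is a candidate key.
{B, E, G}⁺ = {A, B, C, D, E, F, G, H}, which is every attribute, so {B, E, G} is a candidate key.
These are minimal and exhaustive — every other superkey contains one of them.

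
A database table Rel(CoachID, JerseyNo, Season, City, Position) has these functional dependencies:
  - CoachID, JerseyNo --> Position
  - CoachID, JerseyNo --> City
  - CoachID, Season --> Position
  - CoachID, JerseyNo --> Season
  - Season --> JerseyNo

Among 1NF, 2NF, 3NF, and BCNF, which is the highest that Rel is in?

3NF

Candidate keys: {CoachID, JerseyNo}, {CoachID, Season}. Prime attributes: {CoachID, JerseyNo, Season}.
For Season --> JerseyNo we have {Season}⁺ = {JerseyNo, Season}; {Season} is not a superkey, so BCNF fails.
Since {JerseyNo} ⊆ prime attributes and every other non-superkey FD also has a prime right side, the schema is in 3NF.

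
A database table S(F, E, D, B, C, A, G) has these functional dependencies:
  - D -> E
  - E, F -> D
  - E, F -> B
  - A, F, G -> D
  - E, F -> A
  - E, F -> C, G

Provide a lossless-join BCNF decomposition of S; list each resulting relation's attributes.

Candidate keys of the original relation: {A, F, G}, {D, F}, {E, F}.
In {A, B, C, D, E, F, G}, {D} is not a superkey ({D}⁺ restricted to this set is {D, E}), so split on D -> E into {D, E} and {A, B, C, D, F, G}.
{D, E}: every determinant is a superkey — BCNF.
{A, B, C, D, F, G}: every determinant is a superkey — BCNF.

{A, B, C, D, F, G}; {D, E}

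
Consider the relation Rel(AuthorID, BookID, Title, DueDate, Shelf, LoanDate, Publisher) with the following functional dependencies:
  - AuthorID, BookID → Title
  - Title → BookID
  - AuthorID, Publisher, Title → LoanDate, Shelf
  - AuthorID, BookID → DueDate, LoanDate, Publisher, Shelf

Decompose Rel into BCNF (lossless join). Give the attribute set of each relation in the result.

Candidate keys of the original relation: {AuthorID, BookID}, {AuthorID, Title}.
Within {AuthorID, BookID, DueDate, LoanDate, Publisher, Shelf, Title}: {Title}⁺ ∩ {AuthorID, BookID, DueDate, LoanDate, Publisher, Shelf, Title} = {BookID, Title}, not the whole set, so Title → BookID violates BCNF; decompose into {BookID, Title} and {AuthorID, DueDate, LoanDate, Publisher, Shelf, Title}.
{BookID, Title} is in BCNF.
{AuthorID, DueDate, LoanDate, Publisher, Shelf, Title} is in BCNF.

{AuthorID, DueDate, LoanDate, Publisher, Shelf, Title}; {BookID, Title}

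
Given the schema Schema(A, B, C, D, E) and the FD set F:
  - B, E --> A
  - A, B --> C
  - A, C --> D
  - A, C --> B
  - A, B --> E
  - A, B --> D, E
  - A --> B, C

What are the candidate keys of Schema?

{A}, {B, E}

{A}⁺ = {A, B, C, D, E} — all of the relation — so {A} is a candidate key.
{B, E}⁺ = {A, B, C, D, E} — all of the relation — so {B, E} is a candidate key.
These are minimal and exhaustive — every other superkey contains one of them.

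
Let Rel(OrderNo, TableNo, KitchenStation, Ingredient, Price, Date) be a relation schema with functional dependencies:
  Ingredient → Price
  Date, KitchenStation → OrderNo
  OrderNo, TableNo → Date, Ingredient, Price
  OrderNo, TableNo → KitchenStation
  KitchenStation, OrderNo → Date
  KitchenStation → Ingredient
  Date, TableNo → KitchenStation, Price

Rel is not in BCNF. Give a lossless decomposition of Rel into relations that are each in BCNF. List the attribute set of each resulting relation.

Candidate keys of the original relation: {Date, TableNo}, {OrderNo, TableNo}.
{Date, Ingredient, KitchenStation, OrderNo, Price, TableNo}: {Ingredient} determines {Ingredient, Price} here but is not a superkey — split on Ingredient → Price, giving {Ingredient, Price} and {Date, Ingredient, KitchenStation, OrderNo, TableNo}.
{Ingredient, Price} has no BCNF violation.
{Date, Ingredient, KitchenStation, OrderNo, TableNo}: {Date, KitchenStation} determines {Date, Ingredient, KitchenStation, OrderNo} here but is not a superkey — split on Date, KitchenStation → Ingredient, OrderNo, giving {Date, Ingredient, KitchenStation, OrderNo} and {Date, KitchenStation, TableNo}.
{Date, Ingredient, KitchenStation, OrderNo}: {KitchenStation} determines {Ingredient, KitchenStation} here but is not a superkey — split on KitchenStation → Ingredient, giving {Ingredient, KitchenStation} and {Date, KitchenStation, OrderNo}.
{Ingredient, KitchenStation} has no BCNF violation.
{Date, KitchenStation, OrderNo} has no BCNF violation.
{Date, KitchenStation, TableNo} has no BCNF violation.

{Date, KitchenStation, OrderNo}; {Date, KitchenStation, TableNo}; {Ingredient, KitchenStation}; {Ingredient, Price}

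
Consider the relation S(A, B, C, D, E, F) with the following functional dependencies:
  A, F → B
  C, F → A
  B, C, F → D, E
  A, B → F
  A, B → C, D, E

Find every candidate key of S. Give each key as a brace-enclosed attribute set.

{A, B}⁺ = {A, B, C, D, E, F}, which is every attribute, so {A, B} is a candidate key.
{A, F}⁺ = {A, B, C, D, E, F}, which is every attribute, so {A, F} is a candidate key.
{C, F}⁺ = {A, B, C, D, E, F}, which is every attribute, so {C, F} is a candidate key.
No proper subset of any of these is a key, and no other minimal superkey exists.

{A, B}, {A, F}, {C, F}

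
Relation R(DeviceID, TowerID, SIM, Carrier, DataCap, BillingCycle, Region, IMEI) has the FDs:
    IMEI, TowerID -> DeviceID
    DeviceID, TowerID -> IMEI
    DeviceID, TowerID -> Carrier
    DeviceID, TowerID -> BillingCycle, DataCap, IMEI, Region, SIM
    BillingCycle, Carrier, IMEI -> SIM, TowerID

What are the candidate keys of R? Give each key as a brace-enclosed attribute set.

{BillingCycle, Carrier, IMEI}, {DeviceID, TowerID}, {IMEI, TowerID}

{DeviceID, TowerID} is a candidate key since {DeviceID, TowerID}⁺ = {BillingCycle, Carrier, DataCap, DeviceID, IMEI, Region, SIM, TowerID} covers every attribute.
{IMEI, TowerID} is a candidate key since {IMEI, TowerID}⁺ = {BillingCycle, Carrier, DataCap, DeviceID, IMEI, Region, SIM, TowerID} covers every attribute.
{BillingCycle, Carrier, IMEI} is a candidate key since {BillingCycle, Carrier, IMEI}⁺ = {BillingCycle, Carrier, DataCap, DeviceID, IMEI, Region, SIM, TowerID} covers every attribute.
These are minimal and exhaustive — every other superkey contains one of them.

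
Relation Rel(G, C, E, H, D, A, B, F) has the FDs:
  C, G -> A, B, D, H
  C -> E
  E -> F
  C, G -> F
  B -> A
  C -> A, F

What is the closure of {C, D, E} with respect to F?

{A, C, D, E, F}

Start with {C, D, E}.
E -> F applies; add {F} → now {C, D, E, F}.
C -> A, F applies; add {A} → now {A, C, D, E, F}.
No further FD applies.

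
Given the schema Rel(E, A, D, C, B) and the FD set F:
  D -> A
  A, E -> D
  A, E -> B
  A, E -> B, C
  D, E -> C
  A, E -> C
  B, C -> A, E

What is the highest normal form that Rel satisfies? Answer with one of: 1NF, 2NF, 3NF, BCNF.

3NF

Candidate keys: {A, E}, {B, C}, {D, E}. Prime attributes: {A, B, C, D, E}.
D -> A breaks BCNF: {D}⁺ = {A, D}, so {D} is not a superkey.
But every attribute on its right side ({A}) is prime, and the same holds for every other non-superkey FD, so 3NF still holds.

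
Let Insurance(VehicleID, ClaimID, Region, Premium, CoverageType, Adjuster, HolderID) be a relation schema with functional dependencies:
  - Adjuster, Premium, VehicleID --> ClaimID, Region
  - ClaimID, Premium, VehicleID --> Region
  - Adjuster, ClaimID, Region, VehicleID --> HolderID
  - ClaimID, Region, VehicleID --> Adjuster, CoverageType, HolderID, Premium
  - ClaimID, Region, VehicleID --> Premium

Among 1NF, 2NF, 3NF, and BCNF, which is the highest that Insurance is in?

Candidate keys: {Adjuster, Premium, VehicleID}, {ClaimID, Premium, VehicleID}, {ClaimID, Region, VehicleID}. Prime attributes: {Adjuster, ClaimID, Premium, Region, VehicleID}.
The left-hand side of every FD is a superkey, so BCNF is satisfied.

BCNF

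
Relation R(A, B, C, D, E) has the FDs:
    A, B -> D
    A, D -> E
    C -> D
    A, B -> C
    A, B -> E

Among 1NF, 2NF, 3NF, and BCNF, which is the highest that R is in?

Candidate key: {A, B}. Prime attributes: {A, B}.
A, D -> E: {A, D}⁺ = {A, D, E}, which is not all of the attributes, so the left side is not a superkey — BCNF is violated.
A, D -> E has non-prime {E} on the right and a non-superkey on the left, so 3NF fails.
Checking every proper subset of each key, none determines a non-prime attribute — 2NF is satisfied.

2NF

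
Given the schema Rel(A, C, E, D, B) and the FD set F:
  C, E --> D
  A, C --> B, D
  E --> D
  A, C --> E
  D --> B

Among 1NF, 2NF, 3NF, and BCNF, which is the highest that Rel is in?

Candidate key: {A, C}. Prime attributes: {A, C}.
For C, E --> D we have {C, E}⁺ = {B, C, D, E}; {C, E} is not a superkey, so BCNF fails.
C, E --> D determines the non-prime attribute {D} from a non-superkey — 3NF is violated.
Checking every proper subset of each key, none determines a non-prime attribute — 2NF is satisfied.

2NF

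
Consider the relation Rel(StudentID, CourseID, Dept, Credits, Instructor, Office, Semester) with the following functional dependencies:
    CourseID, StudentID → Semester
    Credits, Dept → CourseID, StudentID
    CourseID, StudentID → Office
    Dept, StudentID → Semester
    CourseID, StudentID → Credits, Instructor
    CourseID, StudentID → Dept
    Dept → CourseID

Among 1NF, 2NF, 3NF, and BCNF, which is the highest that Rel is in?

3NF

Candidate keys: {CourseID, StudentID}, {Credits, Dept}, {Dept, StudentID}. Prime attributes: {CourseID, Credits, Dept, StudentID}.
For Dept → CourseID we have {Dept}⁺ = {CourseID, Dept}; {Dept} is not a superkey, so BCNF fails.
Since {CourseID} ⊆ prime attributes and every other non-superkey FD also has a prime right side, the schema is in 3NF.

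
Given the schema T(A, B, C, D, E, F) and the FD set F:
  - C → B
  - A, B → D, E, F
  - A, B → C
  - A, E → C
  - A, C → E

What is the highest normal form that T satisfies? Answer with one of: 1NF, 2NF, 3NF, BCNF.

Candidate keys: {A, B}, {A, C}, {A, E}. Prime attributes: {A, B, C, E}.
C → B breaks BCNF: {C}⁺ = {B, C}, so {C} is not a superkey.
Since {B} ⊆ prime attributes and every other non-superkey FD also has a prime right side, the schema is in 3NF.

3NF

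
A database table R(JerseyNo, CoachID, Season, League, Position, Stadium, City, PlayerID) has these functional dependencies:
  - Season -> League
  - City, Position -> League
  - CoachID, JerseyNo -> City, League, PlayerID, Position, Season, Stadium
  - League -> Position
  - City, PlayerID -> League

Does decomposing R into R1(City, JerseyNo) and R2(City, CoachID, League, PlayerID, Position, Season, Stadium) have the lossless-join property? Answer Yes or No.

Common attributes: {City}; their closure is {City}.
Neither R1 nor R2 is contained in that closure, so the decomposition is lossy.

No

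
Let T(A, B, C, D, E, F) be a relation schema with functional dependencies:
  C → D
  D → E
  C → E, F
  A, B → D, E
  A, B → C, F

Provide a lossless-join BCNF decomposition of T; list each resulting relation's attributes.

{A, B, C}; {C, D, F}; {D, E}

Candidate key of the original relation: {A, B}.
In {A, B, C, D, E, F}, {C} is not a superkey ({C}⁺ restricted to this set is {C, D, E, F}), so split on C → D, E, F into {C, D, E, F} and {A, B, C}.
In {C, D, E, F}, {D} is not a superkey ({D}⁺ restricted to this set is {D, E}), so split on D → E into {D, E} and {C, D, F}.
{D, E}: every determinant is a superkey — BCNF.
{C, D, F}: every determinant is a superkey — BCNF.
{A, B, C}: every determinant is a superkey — BCNF.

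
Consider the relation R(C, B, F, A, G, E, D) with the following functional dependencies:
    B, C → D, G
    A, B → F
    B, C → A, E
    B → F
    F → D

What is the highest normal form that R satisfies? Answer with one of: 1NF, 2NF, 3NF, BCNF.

1NF

Candidate key: {B, C}. Prime attributes: {B, C}.
For A, B → F we have {A, B}⁺ = {A, B, D, F}; {A, B} is not a superkey, so BCNF fails.
A, B → F determines the non-prime attribute {F} from a non-superkey — 3NF is violated.
Since {B} ⊂ {B, C} and {B}⁺ ⊇ {D, F} with {D, F} non-prime, there is a partial dependency; 2NF fails.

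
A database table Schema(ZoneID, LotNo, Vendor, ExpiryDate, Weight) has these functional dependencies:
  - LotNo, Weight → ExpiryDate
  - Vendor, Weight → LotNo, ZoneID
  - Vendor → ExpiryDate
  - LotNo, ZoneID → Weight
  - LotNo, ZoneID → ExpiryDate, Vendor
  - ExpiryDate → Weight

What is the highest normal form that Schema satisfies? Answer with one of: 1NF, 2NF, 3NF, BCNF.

2NF

Candidate keys: {LotNo, ZoneID}, {Vendor}. Prime attributes: {LotNo, Vendor, ZoneID}.
LotNo, Weight → ExpiryDate: {LotNo, Weight}⁺ = {ExpiryDate, LotNo, Weight}, which is not all of the attributes, so the left side is not a superkey — BCNF is violated.
Because {ExpiryDate} is non-prime and the left side of LotNo, Weight → ExpiryDate is not a superkey, the relation is not in 3NF.
No proper subset of a key has a non-prime attribute in its closure, so there is no partial dependency; 2NF holds.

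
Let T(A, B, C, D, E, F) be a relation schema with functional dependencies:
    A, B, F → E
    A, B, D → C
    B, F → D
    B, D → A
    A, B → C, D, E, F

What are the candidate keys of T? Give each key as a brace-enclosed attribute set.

{B} never appears on the right of any FD, so every key must include it.
Closure of {A, B} is {A, B, C, D, E, F}, the whole schema; {A, B} is a candidate key.
Closure of {B, D} is {A, B, C, D, E, F}, the whole schema; {B, D} is a candidate key.
Closure of {B, F} is {A, B, C, D, E, F}, the whole schema; {B, F} is a candidate key.
These are minimal and exhaustive — every other superkey contains one of them.

{A, B}, {B, D}, {B, F}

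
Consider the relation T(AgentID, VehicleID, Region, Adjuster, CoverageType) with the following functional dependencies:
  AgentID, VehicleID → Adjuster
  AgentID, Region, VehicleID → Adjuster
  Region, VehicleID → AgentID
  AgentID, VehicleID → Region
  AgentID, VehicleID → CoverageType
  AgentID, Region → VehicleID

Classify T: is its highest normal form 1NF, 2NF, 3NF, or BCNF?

BCNF

Candidate keys: {AgentID, Region}, {AgentID, VehicleID}, {Region, VehicleID}. Prime attributes: {AgentID, Region, VehicleID}.
Every FD has a superkey on the left, so the relation is in BCNF.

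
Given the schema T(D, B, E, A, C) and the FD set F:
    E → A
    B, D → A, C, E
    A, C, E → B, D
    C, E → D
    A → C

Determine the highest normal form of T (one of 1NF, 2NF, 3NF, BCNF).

2NF

Candidate keys: {B, D}, {E}. Prime attributes: {B, D, E}.
A → C breaks BCNF: {A}⁺ = {A, C}, so {A} is not a superkey.
A → C determines the non-prime attribute {C} from a non-superkey — 3NF is violated.
Checking every proper subset of each key, none determines a non-prime attribute — 2NF is satisfied.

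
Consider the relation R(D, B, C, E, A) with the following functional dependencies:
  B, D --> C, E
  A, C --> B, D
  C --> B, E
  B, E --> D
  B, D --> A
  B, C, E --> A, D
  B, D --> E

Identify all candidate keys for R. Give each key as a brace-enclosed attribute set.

{C}⁺ = {A, B, C, D, E} — all of the relation — so {C} is a candidate key.
{B, D}⁺ = {A, B, C, D, E} — all of the relation — so {B, D} is a candidate key.
{B, E}⁺ = {A, B, C, D, E} — all of the relation — so {B, E} is a candidate key.
No proper subset of any of these is a key, and no other minimal superkey exists.

{B, D}, {B, E}, {C}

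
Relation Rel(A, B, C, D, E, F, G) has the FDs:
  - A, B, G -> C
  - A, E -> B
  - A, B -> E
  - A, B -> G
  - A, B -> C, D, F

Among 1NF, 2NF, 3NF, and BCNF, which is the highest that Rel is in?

Candidate keys: {A, B}, {A, E}. Prime attributes: {A, B, E}.
The left-hand side of every FD is a superkey, so BCNF is satisfied.

BCNF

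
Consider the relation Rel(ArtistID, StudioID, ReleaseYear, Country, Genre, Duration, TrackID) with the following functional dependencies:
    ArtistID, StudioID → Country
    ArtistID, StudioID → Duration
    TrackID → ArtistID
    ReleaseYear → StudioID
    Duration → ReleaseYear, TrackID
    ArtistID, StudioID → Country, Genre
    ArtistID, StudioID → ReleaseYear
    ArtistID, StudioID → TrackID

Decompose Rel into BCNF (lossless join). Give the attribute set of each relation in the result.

{ArtistID, TrackID}; {Country, Duration, Genre, ReleaseYear, TrackID}; {ReleaseYear, StudioID}

Candidate keys of the original relation: {ArtistID, ReleaseYear}, {ArtistID, StudioID}, {Duration}, {ReleaseYear, TrackID}, {StudioID, TrackID}.
{ArtistID, Country, Duration, Genre, ReleaseYear, StudioID, TrackID}: {TrackID} determines {ArtistID, TrackID} here but is not a superkey — split on TrackID → ArtistID, giving {ArtistID, TrackID} and {Country, Duration, Genre, ReleaseYear, StudioID, TrackID}.
{ArtistID, TrackID}: every determinant is a superkey — BCNF.
{Country, Duration, Genre, ReleaseYear, StudioID, TrackID}: {ReleaseYear} determines {ReleaseYear, StudioID} here but is not a superkey — split on ReleaseYear → StudioID, giving {ReleaseYear, StudioID} and {Country, Duration, Genre, ReleaseYear, TrackID}.
{ReleaseYear, StudioID}: every determinant is a superkey — BCNF.
{Country, Duration, Genre, ReleaseYear, TrackID}: every determinant is a superkey — BCNF.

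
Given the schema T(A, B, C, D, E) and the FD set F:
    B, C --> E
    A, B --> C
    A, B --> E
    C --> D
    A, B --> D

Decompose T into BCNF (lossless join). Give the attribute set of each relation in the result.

{A, B, C}; {B, C, E}; {C, D}

Candidate key of the original relation: {A, B}.
{A, B, C, D, E}: {B, C} determines {B, C, D, E} here but is not a superkey — split on B, C --> D, E, giving {B, C, D, E} and {A, B, C}.
{B, C, D, E}: {C} determines {C, D} here but is not a superkey — split on C --> D, giving {C, D} and {B, C, E}.
{C, D} is in BCNF.
{B, C, E} is in BCNF.
{A, B, C} is in BCNF.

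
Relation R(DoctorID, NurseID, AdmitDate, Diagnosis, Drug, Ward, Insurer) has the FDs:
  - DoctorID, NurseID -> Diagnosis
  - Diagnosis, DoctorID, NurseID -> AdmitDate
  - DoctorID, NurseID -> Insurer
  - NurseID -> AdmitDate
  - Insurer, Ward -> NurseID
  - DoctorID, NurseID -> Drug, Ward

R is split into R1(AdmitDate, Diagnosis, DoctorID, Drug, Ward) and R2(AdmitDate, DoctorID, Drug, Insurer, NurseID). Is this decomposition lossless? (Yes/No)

No

R1 ∩ R2 = {AdmitDate, DoctorID, Drug}; its closure under F is {AdmitDate, DoctorID, Drug}.
R1 ⊄ {AdmitDate, DoctorID, Drug} and R2 ⊄ {AdmitDate, DoctorID, Drug}, so the split is lossy.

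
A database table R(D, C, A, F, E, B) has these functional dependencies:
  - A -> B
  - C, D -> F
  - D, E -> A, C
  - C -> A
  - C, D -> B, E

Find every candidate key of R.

{C, D}, {D, E}

No FD produces {D}, so it must be in every candidate key.
Closure of {C, D} is {A, B, C, D, E, F}, the whole schema; {C, D} is a candidate key.
Closure of {D, E} is {A, B, C, D, E, F}, the whole schema; {D, E} is a candidate key.
These are minimal and exhaustive — every other superkey contains one of them.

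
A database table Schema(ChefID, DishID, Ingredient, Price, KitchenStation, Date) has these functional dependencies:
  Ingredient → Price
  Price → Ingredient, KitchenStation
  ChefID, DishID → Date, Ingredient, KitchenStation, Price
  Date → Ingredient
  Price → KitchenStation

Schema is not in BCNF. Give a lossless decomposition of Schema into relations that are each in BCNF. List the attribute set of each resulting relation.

{ChefID, Date, DishID}; {Date, Ingredient}; {Ingredient, KitchenStation, Price}

Candidate key of the original relation: {ChefID, DishID}.
{ChefID, Date, DishID, Ingredient, KitchenStation, Price}: {Ingredient} determines {Ingredient, KitchenStation, Price} here but is not a superkey — split on Ingredient → KitchenStation, Price, giving {Ingredient, KitchenStation, Price} and {ChefID, Date, DishID, Ingredient}.
{Ingredient, KitchenStation, Price}: every determinant is a superkey — BCNF.
{ChefID, Date, DishID, Ingredient}: {Date} determines {Date, Ingredient} here but is not a superkey — split on Date → Ingredient, giving {Date, Ingredient} and {ChefID, Date, DishID}.
{Date, Ingredient}: every determinant is a superkey — BCNF.
{ChefID, Date, DishID}: every determinant is a superkey — BCNF.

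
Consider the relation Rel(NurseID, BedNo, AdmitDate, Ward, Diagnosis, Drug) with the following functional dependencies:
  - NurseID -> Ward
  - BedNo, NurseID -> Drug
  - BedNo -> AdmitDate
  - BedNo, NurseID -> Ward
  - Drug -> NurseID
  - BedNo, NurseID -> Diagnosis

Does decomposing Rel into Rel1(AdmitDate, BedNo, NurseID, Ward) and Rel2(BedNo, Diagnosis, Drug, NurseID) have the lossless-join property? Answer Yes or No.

Yes

Rel1 ∩ Rel2 = {BedNo, NurseID}; its closure under F is {AdmitDate, BedNo, Diagnosis, Drug, NurseID, Ward}.
Since Rel1 ⊆ {AdmitDate, BedNo, Diagnosis, Drug, NurseID, Ward}, the intersection is a superkey of Rel1; the decomposition is lossless.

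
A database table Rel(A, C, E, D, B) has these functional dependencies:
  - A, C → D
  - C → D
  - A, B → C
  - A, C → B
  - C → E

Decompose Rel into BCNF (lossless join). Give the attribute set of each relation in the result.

{A, B, C}; {C, D, E}

Candidate keys of the original relation: {A, B}, {A, C}.
Within {A, B, C, D, E}: {C}⁺ ∩ {A, B, C, D, E} = {C, D, E}, not the whole set, so C → D, E violates BCNF; decompose into {C, D, E} and {A, B, C}.
{C, D, E} is in BCNF.
{A, B, C} is in BCNF.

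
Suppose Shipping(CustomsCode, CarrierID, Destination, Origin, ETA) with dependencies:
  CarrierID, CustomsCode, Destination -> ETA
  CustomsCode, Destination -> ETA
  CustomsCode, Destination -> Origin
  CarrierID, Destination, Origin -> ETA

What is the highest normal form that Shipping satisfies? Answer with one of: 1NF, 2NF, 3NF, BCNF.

Candidate key: {CarrierID, CustomsCode, Destination}. Prime attributes: {CarrierID, CustomsCode, Destination}.
CustomsCode, Destination -> ETA breaks BCNF: {CustomsCode, Destination}⁺ = {CustomsCode, Destination, ETA, Origin}, so {CustomsCode, Destination} is not a superkey.
CustomsCode, Destination -> ETA has non-prime {ETA} on the right and a non-superkey on the left, so 3NF fails.
{CustomsCode, Destination} is a proper subset of the key {CarrierID, CustomsCode, Destination}, and {CustomsCode, Destination}⁺ contains the non-prime attributes {ETA, Origin} — a partial dependency, so 2NF is violated.

1NF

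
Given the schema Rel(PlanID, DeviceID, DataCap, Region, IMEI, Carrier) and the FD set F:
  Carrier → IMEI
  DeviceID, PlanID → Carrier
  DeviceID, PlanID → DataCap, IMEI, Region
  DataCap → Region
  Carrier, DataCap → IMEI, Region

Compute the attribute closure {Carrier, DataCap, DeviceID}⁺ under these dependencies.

Start with {Carrier, DataCap, DeviceID}.
Carrier → IMEI applies; add {IMEI} → now {Carrier, DataCap, DeviceID, IMEI}.
DataCap → Region applies; add {Region} → now {Carrier, DataCap, DeviceID, IMEI, Region}.
No further FD applies.

{Carrier, DataCap, DeviceID, IMEI, Region}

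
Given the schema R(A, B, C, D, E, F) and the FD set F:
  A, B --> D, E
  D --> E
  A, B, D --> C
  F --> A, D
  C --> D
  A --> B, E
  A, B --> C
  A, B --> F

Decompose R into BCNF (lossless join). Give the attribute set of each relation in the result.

{A, B, C, F}; {C, D}; {D, E}

Candidate keys of the original relation: {A}, {F}.
In {A, B, C, D, E, F}, {D} is not a superkey ({D}⁺ restricted to this set is {D, E}), so split on D --> E into {D, E} and {A, B, C, D, F}.
{D, E}: every determinant is a superkey — BCNF.
In {A, B, C, D, F}, {C} is not a superkey ({C}⁺ restricted to this set is {C, D}), so split on C --> D into {C, D} and {A, B, C, F}.
{C, D}: every determinant is a superkey — BCNF.
{A, B, C, F}: every determinant is a superkey — BCNF.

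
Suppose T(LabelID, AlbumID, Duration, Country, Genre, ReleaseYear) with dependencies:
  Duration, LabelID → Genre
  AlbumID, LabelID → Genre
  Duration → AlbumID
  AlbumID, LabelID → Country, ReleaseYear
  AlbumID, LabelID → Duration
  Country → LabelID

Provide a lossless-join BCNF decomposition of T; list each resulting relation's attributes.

Candidate keys of the original relation: {AlbumID, Country}, {AlbumID, LabelID}, {Country, Duration}, {Duration, LabelID}.
Within {AlbumID, Country, Duration, Genre, LabelID, ReleaseYear}: {Duration}⁺ ∩ {AlbumID, Country, Duration, Genre, LabelID, ReleaseYear} = {AlbumID, Duration}, not the whole set, so Duration → AlbumID violates BCNF; decompose into {AlbumID, Duration} and {Country, Duration, Genre, LabelID, ReleaseYear}.
{AlbumID, Duration} has no BCNF violation.
Within {Country, Duration, Genre, LabelID, ReleaseYear}: {Country}⁺ ∩ {Country, Duration, Genre, LabelID, ReleaseYear} = {Country, LabelID}, not the whole set, so Country → LabelID violates BCNF; decompose into {Country, LabelID} and {Country, Duration, Genre, ReleaseYear}.
{Country, LabelID} has no BCNF violation.
{Country, Duration, Genre, ReleaseYear} has no BCNF violation.

{AlbumID, Duration}; {Country, Duration, Genre, ReleaseYear}; {Country, LabelID}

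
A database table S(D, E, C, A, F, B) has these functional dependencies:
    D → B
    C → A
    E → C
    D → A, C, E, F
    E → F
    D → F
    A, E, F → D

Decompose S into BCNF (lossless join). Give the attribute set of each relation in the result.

{A, C}; {B, C, D, E, F}

Candidate keys of the original relation: {D}, {E}.
Within {A, B, C, D, E, F}: {C}⁺ ∩ {A, B, C, D, E, F} = {A, C}, not the whole set, so C → A violates BCNF; decompose into {A, C} and {B, C, D, E, F}.
{A, C}: every determinant is a superkey — BCNF.
{B, C, D, E, F}: every determinant is a superkey — BCNF.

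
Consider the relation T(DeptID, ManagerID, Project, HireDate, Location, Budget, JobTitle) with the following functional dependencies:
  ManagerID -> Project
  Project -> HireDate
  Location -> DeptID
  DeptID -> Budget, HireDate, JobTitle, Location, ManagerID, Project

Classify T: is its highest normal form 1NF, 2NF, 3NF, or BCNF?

2NF

Candidate keys: {DeptID}, {Location}. Prime attributes: {DeptID, Location}.
ManagerID -> Project: {ManagerID}⁺ = {HireDate, ManagerID, Project}, which is not all of the attributes, so the left side is not a superkey — BCNF is violated.
ManagerID -> Project determines the non-prime attribute {Project} from a non-superkey — 3NF is violated.
Every candidate key is a single attribute, so no partial dependency is possible; 2NF holds.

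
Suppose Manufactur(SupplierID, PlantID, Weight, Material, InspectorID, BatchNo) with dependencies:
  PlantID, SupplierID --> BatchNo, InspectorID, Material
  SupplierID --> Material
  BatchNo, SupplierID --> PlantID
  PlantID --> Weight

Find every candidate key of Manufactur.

No FD produces {SupplierID}, so it must be in every candidate key.
Closure of {BatchNo, SupplierID} is {BatchNo, InspectorID, Material, PlantID, SupplierID, Weight}, the whole schema; {BatchNo, SupplierID} is a candidate key.
Closure of {PlantID, SupplierID} is {BatchNo, InspectorID, Material, PlantID, SupplierID, Weight}, the whole schema; {PlantID, SupplierID} is a candidate key.
These are minimal and exhaustive — every other superkey contains one of them.

{BatchNo, SupplierID}, {PlantID, SupplierID}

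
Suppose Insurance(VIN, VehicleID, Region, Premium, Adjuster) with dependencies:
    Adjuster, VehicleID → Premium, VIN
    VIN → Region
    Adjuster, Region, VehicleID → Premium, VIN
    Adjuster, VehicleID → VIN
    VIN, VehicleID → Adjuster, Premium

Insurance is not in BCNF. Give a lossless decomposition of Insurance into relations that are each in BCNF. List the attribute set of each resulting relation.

{Adjuster, Premium, VIN, VehicleID}; {Region, VIN}

Candidate keys of the original relation: {Adjuster, VehicleID}, {VIN, VehicleID}.
Within {Adjuster, Premium, Region, VIN, VehicleID}: {VIN}⁺ ∩ {Adjuster, Premium, Region, VIN, VehicleID} = {Region, VIN}, not the whole set, so VIN → Region violates BCNF; decompose into {Region, VIN} and {Adjuster, Premium, VIN, VehicleID}.
{Region, VIN} has no BCNF violation.
{Adjuster, Premium, VIN, VehicleID} has no BCNF violation.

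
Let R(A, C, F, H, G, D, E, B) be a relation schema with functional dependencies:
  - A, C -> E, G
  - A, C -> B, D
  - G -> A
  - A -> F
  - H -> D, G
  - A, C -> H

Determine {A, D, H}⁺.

Start with {A, D, H}.
A -> F applies; add {F} → now {A, D, F, H}.
H -> D, G applies; add {G} → now {A, D, F, G, H}.
No further FD applies.

{A, D, F, G, H}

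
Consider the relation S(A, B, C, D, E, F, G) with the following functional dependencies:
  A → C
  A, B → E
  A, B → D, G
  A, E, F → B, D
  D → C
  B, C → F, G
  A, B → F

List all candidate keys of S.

{A, B}, {A, E, F}

No FD produces {A}, so it must be in every candidate key.
{A, B}⁺ = {A, B, C, D, E, F, G}, which is every attribute, so {A, B} is a candidate key.
{A, E, F}⁺ = {A, B, C, D, E, F, G}, which is every attribute, so {A, E, F} is a candidate key.
Any other superkey properly contains one of these, so there are no further candidate keys.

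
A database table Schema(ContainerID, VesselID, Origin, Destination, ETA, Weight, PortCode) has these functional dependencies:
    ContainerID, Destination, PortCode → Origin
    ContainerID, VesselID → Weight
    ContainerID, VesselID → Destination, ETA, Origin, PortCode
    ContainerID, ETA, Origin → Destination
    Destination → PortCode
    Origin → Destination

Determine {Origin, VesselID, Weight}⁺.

Start with {Origin, VesselID, Weight}.
Origin → Destination applies; add {Destination} → now {Destination, Origin, VesselID, Weight}.
Destination → PortCode applies; add {PortCode} → now {Destination, Origin, PortCode, VesselID, Weight}.
No further FD applies.

{Destination, Origin, PortCode, VesselID, Weight}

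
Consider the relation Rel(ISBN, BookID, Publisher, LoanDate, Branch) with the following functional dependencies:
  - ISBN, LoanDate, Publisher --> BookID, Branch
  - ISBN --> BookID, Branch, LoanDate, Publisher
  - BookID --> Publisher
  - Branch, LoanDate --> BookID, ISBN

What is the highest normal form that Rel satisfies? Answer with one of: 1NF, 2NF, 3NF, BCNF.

2NF

Candidate keys: {Branch, LoanDate}, {ISBN}. Prime attributes: {Branch, ISBN, LoanDate}.
BookID --> Publisher: {BookID}⁺ = {BookID, Publisher}, which is not all of the attributes, so the left side is not a superkey — BCNF is violated.
BookID --> Publisher determines the non-prime attribute {Publisher} from a non-superkey — 3NF is violated.
No non-prime attribute depends on a proper subset of any candidate key, so 2NF holds.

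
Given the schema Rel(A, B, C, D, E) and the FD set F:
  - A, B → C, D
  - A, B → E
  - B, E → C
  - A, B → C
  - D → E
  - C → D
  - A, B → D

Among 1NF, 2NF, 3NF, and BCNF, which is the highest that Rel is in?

Candidate key: {A, B}. Prime attributes: {A, B}.
For B, E → C we have {B, E}⁺ = {B, C, D, E}; {B, E} is not a superkey, so BCNF fails.
B, E → C has non-prime {C} on the right and a non-superkey on the left, so 3NF fails.
Checking every proper subset of each key, none determines a non-prime attribute — 2NF is satisfied.

2NF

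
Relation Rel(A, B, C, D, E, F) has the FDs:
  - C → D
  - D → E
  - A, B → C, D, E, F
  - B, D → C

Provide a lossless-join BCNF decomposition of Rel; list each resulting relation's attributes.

Candidate key of the original relation: {A, B}.
In {A, B, C, D, E, F}, {C} is not a superkey ({C}⁺ restricted to this set is {C, D, E}), so split on C → D, E into {C, D, E} and {A, B, C, F}.
In {C, D, E}, {D} is not a superkey ({D}⁺ restricted to this set is {D, E}), so split on D → E into {D, E} and {C, D}.
{D, E} has no BCNF violation.
{C, D} has no BCNF violation.
{A, B, C, F} has no BCNF violation.

{A, B, C, F}; {C, D}; {D, E}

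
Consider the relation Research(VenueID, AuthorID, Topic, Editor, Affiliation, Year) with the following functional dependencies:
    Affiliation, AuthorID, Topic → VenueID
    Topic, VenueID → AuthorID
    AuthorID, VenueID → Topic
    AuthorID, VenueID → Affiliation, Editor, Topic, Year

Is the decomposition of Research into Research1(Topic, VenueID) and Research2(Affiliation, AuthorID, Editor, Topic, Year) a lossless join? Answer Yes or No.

The shared attributes are {Topic} and {Topic}⁺ = {Topic}.
The closure covers neither Research1 nor Research2 entirely; the join is not lossless.

No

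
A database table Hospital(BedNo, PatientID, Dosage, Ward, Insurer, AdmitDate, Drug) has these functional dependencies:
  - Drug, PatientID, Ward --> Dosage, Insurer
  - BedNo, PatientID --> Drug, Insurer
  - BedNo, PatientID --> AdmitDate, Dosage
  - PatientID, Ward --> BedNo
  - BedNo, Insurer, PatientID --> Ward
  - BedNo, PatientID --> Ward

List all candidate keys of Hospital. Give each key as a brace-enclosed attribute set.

Attributes never on any right-hand side: {PatientID} — every candidate key must contain it.
Closure of {BedNo, PatientID} is {AdmitDate, BedNo, Dosage, Drug, Insurer, PatientID, Ward}, the whole schema; {BedNo, PatientID} is a candidate key.
Closure of {PatientID, Ward} is {AdmitDate, BedNo, Dosage, Drug, Insurer, PatientID, Ward}, the whole schema; {PatientID, Ward} is a candidate key.
These are minimal and exhaustive — every other superkey contains one of them.

{BedNo, PatientID}, {PatientID, Ward}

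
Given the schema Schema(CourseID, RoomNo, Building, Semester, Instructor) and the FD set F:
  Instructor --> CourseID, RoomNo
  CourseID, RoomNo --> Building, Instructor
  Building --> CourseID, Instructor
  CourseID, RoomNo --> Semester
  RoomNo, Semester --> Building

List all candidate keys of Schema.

{Building}, {CourseID, RoomNo}, {Instructor}, {RoomNo, Semester}

{Building} is a candidate key since {Building}⁺ = {Building, CourseID, Instructor, RoomNo, Semester} covers every attribute.
{Instructor} is a candidate key since {Instructor}⁺ = {Building, CourseID, Instructor, RoomNo, Semester} covers every attribute.
{CourseID, RoomNo} is a candidate key since {CourseID, RoomNo}⁺ = {Building, CourseID, Instructor, RoomNo, Semester} covers every attribute.
{RoomNo, Semester} is a candidate key since {RoomNo, Semester}⁺ = {Building, CourseID, Instructor, RoomNo, Semester} covers every attribute.
No proper subset of any of these is a key, and no other minimal superkey exists.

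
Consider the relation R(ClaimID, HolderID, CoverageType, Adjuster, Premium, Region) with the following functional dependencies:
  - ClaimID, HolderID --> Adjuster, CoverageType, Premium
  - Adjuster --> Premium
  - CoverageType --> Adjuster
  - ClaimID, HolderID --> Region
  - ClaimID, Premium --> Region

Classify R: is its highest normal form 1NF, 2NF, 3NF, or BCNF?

2NF

Candidate key: {ClaimID, HolderID}. Prime attributes: {ClaimID, HolderID}.
Adjuster --> Premium breaks BCNF: {Adjuster}⁺ = {Adjuster, Premium}, so {Adjuster} is not a superkey.
Adjuster --> Premium determines the non-prime attribute {Premium} from a non-superkey — 3NF is violated.
No proper subset of a key has a non-prime attribute in its closure, so there is no partial dependency; 2NF holds.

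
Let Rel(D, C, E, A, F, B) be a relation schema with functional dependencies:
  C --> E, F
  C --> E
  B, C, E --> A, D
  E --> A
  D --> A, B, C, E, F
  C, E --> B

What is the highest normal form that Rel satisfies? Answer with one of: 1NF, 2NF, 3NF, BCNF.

Candidate keys: {C}, {D}. Prime attributes: {C, D}.
E --> A: {E}⁺ = {A, E}, which is not all of the attributes, so the left side is not a superkey — BCNF is violated.
Because {A} is non-prime and the left side of E --> A is not a superkey, the relation is not in 3NF.
Every candidate key is a single attribute, so no partial dependency is possible; 2NF holds.

2NF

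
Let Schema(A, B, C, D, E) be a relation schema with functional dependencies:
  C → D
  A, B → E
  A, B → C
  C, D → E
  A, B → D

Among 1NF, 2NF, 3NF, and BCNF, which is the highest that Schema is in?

Candidate key: {A, B}. Prime attributes: {A, B}.
C → D breaks BCNF: {C}⁺ = {C, D, E}, so {C} is not a superkey.
Because {D} is non-prime and the left side of C → D is not a superkey, the relation is not in 3NF.
Checking every proper subset of each key, none determines a non-prime attribute — 2NF is satisfied.

2NF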